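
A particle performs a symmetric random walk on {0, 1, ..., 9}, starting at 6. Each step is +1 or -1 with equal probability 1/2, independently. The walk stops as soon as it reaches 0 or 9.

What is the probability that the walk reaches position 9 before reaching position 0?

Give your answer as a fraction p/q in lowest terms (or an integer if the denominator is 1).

Symmetric walk (p = 1/2): the harmonic-function argument gives P(hit 9 before 0 | start at 6) = a/N.
P = 6/9 = 2/3

Answer: 2/3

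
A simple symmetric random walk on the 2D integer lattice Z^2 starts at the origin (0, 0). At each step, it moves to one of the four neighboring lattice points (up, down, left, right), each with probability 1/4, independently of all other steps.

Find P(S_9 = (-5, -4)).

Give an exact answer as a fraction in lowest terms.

Let h be the number of horizontal steps (so 9-h are vertical). To end at (-5,-4) need (h-5)/2 right-steps and ((9-h)-4)/2 up-steps.
Sum over h with 5 ≤ h ≤ 5, h ≡ 1 (mod 2), 9-h ≡ 0 (mod 2):
h=5: C(9,5)·C(5,0)·C(4,0) = 126·1·1 = 126
Total favorable: 126
Total paths: 4^9 = 262144
P = 126/262144 = 63/131072

Answer: 63/131072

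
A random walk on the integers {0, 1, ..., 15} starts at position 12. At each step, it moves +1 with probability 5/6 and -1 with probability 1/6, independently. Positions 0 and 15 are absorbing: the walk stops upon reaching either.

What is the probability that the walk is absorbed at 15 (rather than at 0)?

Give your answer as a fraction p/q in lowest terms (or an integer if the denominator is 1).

Answer: 246109500/246109501

Derivation:
Biased walk: p = 5/6, q = 1/6, r = q/p = 1/5
Gambler's ruin: P(hit 15 before 0 | start at 12) = (1 - r^a)/(1 - r^N)
r^12 = 1/244140625; r^15 = 1/30517578125
P = (1 - 1/244140625) / (1 - 1/30517578125) = 244140624/244140625 / 30517578124/30517578125 = 246109500/246109501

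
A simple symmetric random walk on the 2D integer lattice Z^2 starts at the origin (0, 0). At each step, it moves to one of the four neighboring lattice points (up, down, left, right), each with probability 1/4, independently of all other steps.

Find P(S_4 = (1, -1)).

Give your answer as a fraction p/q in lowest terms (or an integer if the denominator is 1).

Let h be the number of horizontal steps (so 4-h are vertical). To end at (1,-1) need (h+1)/2 right-steps and ((4-h)-1)/2 up-steps.
Sum over h with 1 ≤ h ≤ 3, h ≡ 1 (mod 2), 4-h ≡ 1 (mod 2):
h=1: C(4,1)·C(1,1)·C(3,1) = 4·1·3 = 12
h=3: C(4,3)·C(3,2)·C(1,0) = 4·3·1 = 12
Total favorable: 24
Total paths: 4^4 = 256
P = 24/256 = 3/32

Answer: 3/32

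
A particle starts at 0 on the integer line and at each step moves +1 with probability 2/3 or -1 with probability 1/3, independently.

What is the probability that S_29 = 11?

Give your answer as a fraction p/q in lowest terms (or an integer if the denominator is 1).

Answer: 3500497960960/22876792454961

Derivation:
To reach position 11 after 29 steps: need 20 steps of +1 and 9 steps of -1.
Number of such sequences: C(29,20) = 10015005
Each has probability (2/3)^20 · (1/3)^9 = 1048576/68630377364883
P = 10015005 · 1048576/68630377364883 = 3500497960960/22876792454961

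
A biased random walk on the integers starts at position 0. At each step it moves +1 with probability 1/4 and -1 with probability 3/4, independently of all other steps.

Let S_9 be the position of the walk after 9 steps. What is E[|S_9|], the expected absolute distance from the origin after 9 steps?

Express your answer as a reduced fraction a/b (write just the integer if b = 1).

Answer: 152163/32768

Derivation:
S_9 takes values m ≡ 1 (mod 2) with |m| ≤ 9; P(S_9=m) = C(9,(9+m)/2) · (1/4)^((9+m)/2) · (3/4)^((9-m)/2).
Distribution: P(S=-9)=19683/262144, P(S=-7)=59049/262144, P(S=-5)=19683/65536, P(S=-3)=15309/65536, P(S=-1)=15309/131072, P(S=1)=5103/131072, P(S=3)=567/65536, P(S=5)=81/65536, P(S=7)=27/262144, P(S=9)=1/262144
E[|S_9|] = Σ_m |m|·P(S_9=m) = 152163/32768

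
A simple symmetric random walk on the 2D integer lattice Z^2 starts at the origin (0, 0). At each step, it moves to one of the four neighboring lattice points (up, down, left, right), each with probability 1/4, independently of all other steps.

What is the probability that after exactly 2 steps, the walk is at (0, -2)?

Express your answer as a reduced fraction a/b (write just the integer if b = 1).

Answer: 1/16

Derivation:
Let h be the number of horizontal steps (so 2-h are vertical). To end at (0,-2) need (h+0)/2 right-steps and ((2-h)-2)/2 up-steps.
Sum over h with 0 ≤ h ≤ 0, h ≡ 0 (mod 2), 2-h ≡ 0 (mod 2):
h=0: C(2,0)·C(0,0)·C(2,0) = 1·1·1 = 1
Total favorable: 1
Total paths: 4^2 = 16
P = 1/16 = 1/16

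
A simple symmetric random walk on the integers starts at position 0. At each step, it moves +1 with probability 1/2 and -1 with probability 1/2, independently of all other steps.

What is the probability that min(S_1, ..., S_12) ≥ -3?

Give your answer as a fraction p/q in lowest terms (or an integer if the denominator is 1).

Answer: 3003/4096

Derivation:
Let f(t,s) = #length-t paths at position s with S_1..S_t all ≥ -3.
f(t,s) = f(t-1,s-1) + f(t-1,s+1) for s ≥ -3; f(t,s) = 0 for s < -3.
t=0: f(0,0)=1
t=1: f(1,-1)=1 f(1,1)=1
t=2: f(2,-2)=1 f(2,0)=2 f(2,2)=1
t=3: f(3,-3)=1 f(3,-1)=3 f(3,1)=3 f(3,3)=1
t=4: f(4,-2)=4 f(4,0)=6 f(4,2)=4 f(4,4)=1
t=5: f(5,-3)=4 f(5,-1)=10 f(5,1)=10 f(5,3)=5 f(5,5)=1
t=6: f(6,-2)=14 f(6,0)=20 f(6,2)=15 f(6,4)=6 f(6,6)=1
t=7: f(7,-3)=14 f(7,-1)=34 f(7,1)=35 f(7,3)=21 f(7,5)=7 f(7,7)=1
t=8: f(8,-2)=48 f(8,0)=69 f(8,2)=56 f(8,4)=28 f(8,6)=8 f(8,8)=1
t=9: f(9,-3)=48 f(9,-1)=117 f(9,1)=125 f(9,3)=84 f(9,5)=36 f(9,7)=9 f(9,9)=1
t=10: f(10,-2)=165 f(10,0)=242 f(10,2)=209 f(10,4)=120 f(10,6)=45 f(10,8)=10 f(10,10)=1
t=11: f(11,-3)=165 f(11,-1)=407 f(11,1)=451 f(11,3)=329 f(11,5)=165 f(11,7)=55 f(11,9)=11 f(11,11)=1
t=12: f(12,-2)=572 f(12,0)=858 f(12,2)=780 f(12,4)=494 f(12,6)=220 f(12,8)=66 f(12,10)=12 f(12,12)=1
Σ_s f(12,s) = 3003
P = 3003/4096 = 3003/4096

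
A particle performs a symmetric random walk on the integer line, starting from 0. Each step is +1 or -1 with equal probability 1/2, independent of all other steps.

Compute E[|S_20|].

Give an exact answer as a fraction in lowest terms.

Answer: 230945/65536

Derivation:
S_20 takes values m ≡ 0 (mod 2) with |m| ≤ 20; P(S_20=m) = C(20,(20+m)/2)/2^20.
Total paths: 2^20 = 1048576
Distribution: P(S=-20)=1/1048576, P(S=-18)=20/1048576, P(S=-16)=190/1048576, P(S=-14)=1140/1048576, P(S=-12)=4845/1048576, P(S=-10)=15504/1048576, P(S=-8)=38760/1048576, P(S=-6)=77520/1048576, P(S=-4)=125970/1048576, P(S=-2)=167960/1048576, P(S=0)=184756/1048576, P(S=2)=167960/1048576, P(S=4)=125970/1048576, P(S=6)=77520/1048576, P(S=8)=38760/1048576, P(S=10)=15504/1048576, P(S=12)=4845/1048576, P(S=14)=1140/1048576, P(S=16)=190/1048576, P(S=18)=20/1048576, P(S=20)=1/1048576
E[|S_20|] = Σ_m |m|·P(S_20=m) = 3695120/1048576 = 230945/65536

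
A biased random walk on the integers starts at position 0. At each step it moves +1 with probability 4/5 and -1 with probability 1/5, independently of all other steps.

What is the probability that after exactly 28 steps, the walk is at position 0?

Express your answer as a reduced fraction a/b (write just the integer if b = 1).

To be at 0 after 28 steps: need exactly 14 steps of +1 and 14 of -1.
Number of such sequences: C(28,14) = 40116600
Each has probability (4/5)^14 · (1/5)^14 = 268435456/37252902984619140625
P = 40116600 · 268435456/37252902984619140625 = 430748712566784/1490116119384765625

Answer: 430748712566784/1490116119384765625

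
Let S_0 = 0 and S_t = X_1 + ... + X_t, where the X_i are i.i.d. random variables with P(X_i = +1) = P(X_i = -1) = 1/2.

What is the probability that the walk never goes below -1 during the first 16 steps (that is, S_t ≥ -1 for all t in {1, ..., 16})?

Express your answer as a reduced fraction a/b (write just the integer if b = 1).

Let f(t,s) = #length-t paths at position s with S_1..S_t all ≥ -1.
f(t,s) = f(t-1,s-1) + f(t-1,s+1) for s ≥ -1; f(t,s) = 0 for s < -1.
t=0: f(0,0)=1
t=1: f(1,-1)=1 f(1,1)=1
t=2: f(2,0)=2 f(2,2)=1
t=3: f(3,-1)=2 f(3,1)=3 f(3,3)=1
t=4: f(4,0)=5 f(4,2)=4 f(4,4)=1
t=5: f(5,-1)=5 f(5,1)=9 f(5,3)=5 f(5,5)=1
t=6: f(6,0)=14 f(6,2)=14 f(6,4)=6 f(6,6)=1
t=7: f(7,-1)=14 f(7,1)=28 f(7,3)=20 f(7,5)=7 f(7,7)=1
t=8: f(8,0)=42 f(8,2)=48 f(8,4)=27 f(8,6)=8 f(8,8)=1
t=9: f(9,-1)=42 f(9,1)=90 f(9,3)=75 f(9,5)=35 f(9,7)=9 f(9,9)=1
t=10: f(10,0)=132 f(10,2)=165 f(10,4)=110 f(10,6)=44 f(10,8)=10 f(10,10)=1
t=11: f(11,-1)=132 f(11,1)=297 f(11,3)=275 f(11,5)=154 f(11,7)=54 f(11,9)=11 f(11,11)=1
t=12: f(12,0)=429 f(12,2)=572 f(12,4)=429 f(12,6)=208 f(12,8)=65 f(12,10)=12 f(12,12)=1
t=13: f(13,-1)=429 f(13,1)=1001 f(13,3)=1001 f(13,5)=637 f(13,7)=273 f(13,9)=77 f(13,11)=13 f(13,13)=1
t=14: f(14,0)=1430 f(14,2)=2002 f(14,4)=1638 f(14,6)=910 f(14,8)=350 f(14,10)=90 f(14,12)=14 f(14,14)=1
t=15: f(15,-1)=1430 f(15,1)=3432 f(15,3)=3640 f(15,5)=2548 f(15,7)=1260 f(15,9)=440 f(15,11)=104 f(15,13)=15 f(15,15)=1
t=16: f(16,0)=4862 f(16,2)=7072 f(16,4)=6188 f(16,6)=3808 f(16,8)=1700 f(16,10)=544 f(16,12)=119 f(16,14)=16 f(16,16)=1
Σ_s f(16,s) = 24310
P = 24310/65536 = 12155/32768

Answer: 12155/32768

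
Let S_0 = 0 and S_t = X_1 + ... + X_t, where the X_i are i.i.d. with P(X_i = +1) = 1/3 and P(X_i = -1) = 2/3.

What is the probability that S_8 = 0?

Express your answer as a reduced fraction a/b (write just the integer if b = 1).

Answer: 1120/6561

Derivation:
To be at 0 after 8 steps: need exactly 4 steps of +1 and 4 of -1.
Number of such sequences: C(8,4) = 70
Each has probability (1/3)^4 · (2/3)^4 = 16/6561
P = 70 · 16/6561 = 1120/6561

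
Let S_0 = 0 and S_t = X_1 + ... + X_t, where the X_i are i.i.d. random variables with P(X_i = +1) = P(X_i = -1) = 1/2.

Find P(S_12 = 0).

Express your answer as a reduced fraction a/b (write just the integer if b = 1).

To reach position 0 after 12 steps: need 6 steps of +1 and 6 of -1.
Favorable paths: C(12,6) = 924
Total paths: 2^12 = 4096
P = 924/4096 = 231/1024

Answer: 231/1024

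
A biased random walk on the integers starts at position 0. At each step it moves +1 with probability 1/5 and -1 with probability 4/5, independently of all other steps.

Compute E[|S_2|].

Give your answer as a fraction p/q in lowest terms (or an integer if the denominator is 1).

S_2 takes values m ≡ 0 (mod 2) with |m| ≤ 2; P(S_2=m) = C(2,(2+m)/2) · (1/5)^((2+m)/2) · (4/5)^((2-m)/2).
Distribution: P(S=-2)=16/25, P(S=0)=8/25, P(S=2)=1/25
E[|S_2|] = Σ_m |m|·P(S_2=m) = 34/25

Answer: 34/25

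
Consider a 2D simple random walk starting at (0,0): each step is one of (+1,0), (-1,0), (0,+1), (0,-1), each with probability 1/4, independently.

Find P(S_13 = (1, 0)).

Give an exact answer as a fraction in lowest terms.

Answer: 184041/4194304

Derivation:
Let h be the number of horizontal steps (so 13-h are vertical). To end at (1,0) need (h+1)/2 right-steps and ((13-h)+0)/2 up-steps.
Sum over h with 1 ≤ h ≤ 13, h ≡ 1 (mod 2), 13-h ≡ 0 (mod 2):
h=1: C(13,1)·C(1,1)·C(12,6) = 13·1·924 = 12012
h=3: C(13,3)·C(3,2)·C(10,5) = 286·3·252 = 216216
h=5: C(13,5)·C(5,3)·C(8,4) = 1287·10·70 = 900900
h=7: C(13,7)·C(7,4)·C(6,3) = 1716·35·20 = 1201200
h=9: C(13,9)·C(9,5)·C(4,2) = 715·126·6 = 540540
h=11: C(13,11)·C(11,6)·C(2,1) = 78·462·2 = 72072
h=13: C(13,13)·C(13,7)·C(0,0) = 1·1716·1 = 1716
Total favorable: 2944656
Total paths: 4^13 = 67108864
P = 2944656/67108864 = 184041/4194304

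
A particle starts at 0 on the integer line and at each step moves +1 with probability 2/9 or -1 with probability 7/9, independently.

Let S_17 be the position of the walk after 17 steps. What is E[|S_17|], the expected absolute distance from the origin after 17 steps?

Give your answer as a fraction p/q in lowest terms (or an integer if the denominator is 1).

Answer: 5843901539285455/617673396283947

Derivation:
S_17 takes values m ≡ 1 (mod 2) with |m| ≤ 17; P(S_17=m) = C(17,(17+m)/2) · (2/9)^((17+m)/2) · (7/9)^((17-m)/2).
Distribution: P(S=-17)=232630513987207/16677181699666569, P(S=-15)=1129919639366434/16677181699666569, P(S=-13)=2582673461408992/16677181699666569, P(S=-11)=3689533516298560/16677181699666569, P(S=-9)=3689533516298560/16677181699666569, P(S=-7)=2740796326393216/16677181699666569, P(S=-5)=1566169329367552/16677181699666569, P(S=-3)=703178066246656/16677181699666569, P(S=-1)=251135023659520/16677181699666569, P(S=1)=71752863902720/16677181699666569, P(S=3)=16400654606336/16677181699666569, P(S=5)=2981937201152/16677181699666569, P(S=7)=425991028736/16677181699666569, P(S=9)=46812200960/16677181699666569, P(S=11)=3821404160/16677181699666569, P(S=13)=218365952/16677181699666569, P(S=15)=7798784/16677181699666569, P(S=17)=131072/16677181699666569
E[|S_17|] = Σ_m |m|·P(S_17=m) = 5843901539285455/617673396283947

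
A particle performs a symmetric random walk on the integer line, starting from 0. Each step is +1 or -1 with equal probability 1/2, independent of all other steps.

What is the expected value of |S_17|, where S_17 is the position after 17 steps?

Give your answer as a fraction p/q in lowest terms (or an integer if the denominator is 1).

Answer: 109395/32768

Derivation:
S_17 takes values m ≡ 1 (mod 2) with |m| ≤ 17; P(S_17=m) = C(17,(17+m)/2)/2^17.
Total paths: 2^17 = 131072
Distribution: P(S=-17)=1/131072, P(S=-15)=17/131072, P(S=-13)=136/131072, P(S=-11)=680/131072, P(S=-9)=2380/131072, P(S=-7)=6188/131072, P(S=-5)=12376/131072, P(S=-3)=19448/131072, P(S=-1)=24310/131072, P(S=1)=24310/131072, P(S=3)=19448/131072, P(S=5)=12376/131072, P(S=7)=6188/131072, P(S=9)=2380/131072, P(S=11)=680/131072, P(S=13)=136/131072, P(S=15)=17/131072, P(S=17)=1/131072
E[|S_17|] = Σ_m |m|·P(S_17=m) = 437580/131072 = 109395/32768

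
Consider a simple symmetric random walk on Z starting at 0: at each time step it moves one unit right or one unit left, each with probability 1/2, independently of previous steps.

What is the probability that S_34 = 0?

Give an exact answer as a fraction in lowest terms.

To return to 0 after 34 steps: need exactly 17 steps of +1 and 17 of -1.
Favorable paths: C(34,17) = 2333606220
Total paths: 2^34 = 17179869184
P = 2333606220/17179869184 = 583401555/4294967296

Answer: 583401555/4294967296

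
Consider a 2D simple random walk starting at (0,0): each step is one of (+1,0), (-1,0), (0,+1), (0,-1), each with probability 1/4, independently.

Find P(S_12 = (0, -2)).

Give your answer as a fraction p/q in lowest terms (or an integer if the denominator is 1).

Let h be the number of horizontal steps (so 12-h are vertical). To end at (0,-2) need (h+0)/2 right-steps and ((12-h)-2)/2 up-steps.
Sum over h with 0 ≤ h ≤ 10, h ≡ 0 (mod 2), 12-h ≡ 0 (mod 2):
h=0: C(12,0)·C(0,0)·C(12,5) = 1·1·792 = 792
h=2: C(12,2)·C(2,1)·C(10,4) = 66·2·210 = 27720
h=4: C(12,4)·C(4,2)·C(8,3) = 495·6·56 = 166320
h=6: C(12,6)·C(6,3)·C(6,2) = 924·20·15 = 277200
h=8: C(12,8)·C(8,4)·C(4,1) = 495·70·4 = 138600
h=10: C(12,10)·C(10,5)·C(2,0) = 66·252·1 = 16632
Total favorable: 627264
Total paths: 4^12 = 16777216
P = 627264/16777216 = 9801/262144

Answer: 9801/262144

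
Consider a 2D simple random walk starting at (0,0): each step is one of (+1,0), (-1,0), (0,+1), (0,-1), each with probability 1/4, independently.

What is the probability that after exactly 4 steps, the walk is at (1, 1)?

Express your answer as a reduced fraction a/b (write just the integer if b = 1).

Let h be the number of horizontal steps (so 4-h are vertical). To end at (1,1) need (h+1)/2 right-steps and ((4-h)+1)/2 up-steps.
Sum over h with 1 ≤ h ≤ 3, h ≡ 1 (mod 2), 4-h ≡ 1 (mod 2):
h=1: C(4,1)·C(1,1)·C(3,2) = 4·1·3 = 12
h=3: C(4,3)·C(3,2)·C(1,1) = 4·3·1 = 12
Total favorable: 24
Total paths: 4^4 = 256
P = 24/256 = 3/32

Answer: 3/32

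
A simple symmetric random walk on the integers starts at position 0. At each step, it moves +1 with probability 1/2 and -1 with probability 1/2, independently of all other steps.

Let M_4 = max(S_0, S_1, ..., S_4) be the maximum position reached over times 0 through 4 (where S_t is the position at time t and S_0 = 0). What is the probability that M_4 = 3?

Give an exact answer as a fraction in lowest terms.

Let M_4 = max(S_0,...,S_4). Use the reflection principle: for j ≥ 1, #{paths with M_4 ≥ j} = #{S_4 ≥ j} + #{S_4 ≥ j+1}.
By reflection, #{M_4 ≥ 3} = #{S_4 ≥ 3} + #{S_4 ≥ 4} = 1 + 1 = 2.
#{M_4 ≥ 4} = #{S_4 ≥ 4} + #{S_4 ≥ 5} = 1 + 0 = 1.
#{M_4 = 3} = 2 - 1 = 1.
P(M_4 = 3) = 1/16 = 1/16

Answer: 1/16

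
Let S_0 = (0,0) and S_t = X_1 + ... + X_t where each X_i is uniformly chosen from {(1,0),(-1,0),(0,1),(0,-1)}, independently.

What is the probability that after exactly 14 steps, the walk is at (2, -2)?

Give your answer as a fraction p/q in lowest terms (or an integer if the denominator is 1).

Answer: 429429/16777216

Derivation:
Let h be the number of horizontal steps (so 14-h are vertical). To end at (2,-2) need (h+2)/2 right-steps and ((14-h)-2)/2 up-steps.
Sum over h with 2 ≤ h ≤ 12, h ≡ 0 (mod 2), 14-h ≡ 0 (mod 2):
h=2: C(14,2)·C(2,2)·C(12,5) = 91·1·792 = 72072
h=4: C(14,4)·C(4,3)·C(10,4) = 1001·4·210 = 840840
h=6: C(14,6)·C(6,4)·C(8,3) = 3003·15·56 = 2522520
h=8: C(14,8)·C(8,5)·C(6,2) = 3003·56·15 = 2522520
h=10: C(14,10)·C(10,6)·C(4,1) = 1001·210·4 = 840840
h=12: C(14,12)·C(12,7)·C(2,0) = 91·792·1 = 72072
Total favorable: 6870864
Total paths: 4^14 = 268435456
P = 6870864/268435456 = 429429/16777216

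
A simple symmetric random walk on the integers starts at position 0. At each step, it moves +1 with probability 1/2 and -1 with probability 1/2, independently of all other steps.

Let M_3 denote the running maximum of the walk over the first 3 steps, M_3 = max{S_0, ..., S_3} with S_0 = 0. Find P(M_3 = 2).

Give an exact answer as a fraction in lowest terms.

Answer: 1/8

Derivation:
Let M_3 = max(S_0,...,S_3). Use the reflection principle: for j ≥ 1, #{paths with M_3 ≥ j} = #{S_3 ≥ j} + #{S_3 ≥ j+1}.
By reflection, #{M_3 ≥ 2} = #{S_3 ≥ 2} + #{S_3 ≥ 3} = 1 + 1 = 2.
#{M_3 ≥ 3} = #{S_3 ≥ 3} + #{S_3 ≥ 4} = 1 + 0 = 1.
#{M_3 = 2} = 2 - 1 = 1.
P(M_3 = 2) = 1/8 = 1/8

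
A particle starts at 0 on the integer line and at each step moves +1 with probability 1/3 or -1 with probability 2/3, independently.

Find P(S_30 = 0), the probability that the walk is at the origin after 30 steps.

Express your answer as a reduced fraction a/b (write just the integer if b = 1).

To be at 0 after 30 steps: need exactly 15 steps of +1 and 15 of -1.
Number of such sequences: C(30,15) = 155117520
Each has probability (1/3)^15 · (2/3)^15 = 32768/205891132094649
P = 155117520 · 32768/205891132094649 = 564765655040/22876792454961

Answer: 564765655040/22876792454961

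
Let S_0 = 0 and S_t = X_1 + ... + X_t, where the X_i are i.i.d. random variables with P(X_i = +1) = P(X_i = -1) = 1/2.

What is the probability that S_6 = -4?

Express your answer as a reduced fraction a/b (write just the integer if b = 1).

Answer: 3/32

Derivation:
To reach position -4 after 6 steps: need 1 step of +1 and 5 of -1.
Favorable paths: C(6,1) = 6
Total paths: 2^6 = 64
P = 6/64 = 3/32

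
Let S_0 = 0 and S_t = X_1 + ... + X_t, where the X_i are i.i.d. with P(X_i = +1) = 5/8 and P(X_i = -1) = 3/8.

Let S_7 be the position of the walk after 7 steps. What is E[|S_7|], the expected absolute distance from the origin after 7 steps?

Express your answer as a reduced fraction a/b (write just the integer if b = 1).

S_7 takes values m ≡ 1 (mod 2) with |m| ≤ 7; P(S_7=m) = C(7,(7+m)/2) · (5/8)^((7+m)/2) · (3/8)^((7-m)/2).
Distribution: P(S=-7)=2187/2097152, P(S=-5)=25515/2097152, P(S=-3)=127575/2097152, P(S=-1)=354375/2097152, P(S=1)=590625/2097152, P(S=3)=590625/2097152, P(S=5)=328125/2097152, P(S=7)=78125/2097152
E[|S_7|] = Σ_m |m|·P(S_7=m) = 169687/65536

Answer: 169687/65536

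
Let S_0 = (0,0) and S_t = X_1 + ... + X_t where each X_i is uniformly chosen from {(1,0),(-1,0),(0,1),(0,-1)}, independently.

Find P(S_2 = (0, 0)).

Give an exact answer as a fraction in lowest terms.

Answer: 1/4

Derivation:
Let h be the number of horizontal steps (so 2-h are vertical). To end at (0,0) need (h+0)/2 right-steps and ((2-h)+0)/2 up-steps.
Sum over h with 0 ≤ h ≤ 2, h ≡ 0 (mod 2), 2-h ≡ 0 (mod 2):
h=0: C(2,0)·C(0,0)·C(2,1) = 1·1·2 = 2
h=2: C(2,2)·C(2,1)·C(0,0) = 1·2·1 = 2
Total favorable: 4
Total paths: 4^2 = 16
P = 4/16 = 1/4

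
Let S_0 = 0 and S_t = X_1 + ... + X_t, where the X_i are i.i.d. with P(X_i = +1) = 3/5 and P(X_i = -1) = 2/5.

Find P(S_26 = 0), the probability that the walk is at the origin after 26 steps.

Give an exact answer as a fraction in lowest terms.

Answer: 5433562167312384/59604644775390625

Derivation:
To be at 0 after 26 steps: need exactly 13 steps of +1 and 13 of -1.
Number of such sequences: C(26,13) = 10400600
Each has probability (3/5)^13 · (2/5)^13 = 13060694016/1490116119384765625
P = 10400600 · 13060694016/1490116119384765625 = 5433562167312384/59604644775390625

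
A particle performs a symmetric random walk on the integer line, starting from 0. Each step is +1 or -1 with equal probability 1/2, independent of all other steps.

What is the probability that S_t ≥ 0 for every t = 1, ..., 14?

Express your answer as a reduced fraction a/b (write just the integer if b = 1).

Let f(t,s) = #length-t paths at position s with S_1..S_t all ≥ 0.
f(t,s) = f(t-1,s-1) + f(t-1,s+1) for s ≥ 0; f(t,s) = 0 for s < 0.
t=0: f(0,0)=1
t=1: f(1,1)=1
t=2: f(2,0)=1 f(2,2)=1
t=3: f(3,1)=2 f(3,3)=1
t=4: f(4,0)=2 f(4,2)=3 f(4,4)=1
t=5: f(5,1)=5 f(5,3)=4 f(5,5)=1
t=6: f(6,0)=5 f(6,2)=9 f(6,4)=5 f(6,6)=1
t=7: f(7,1)=14 f(7,3)=14 f(7,5)=6 f(7,7)=1
t=8: f(8,0)=14 f(8,2)=28 f(8,4)=20 f(8,6)=7 f(8,8)=1
t=9: f(9,1)=42 f(9,3)=48 f(9,5)=27 f(9,7)=8 f(9,9)=1
t=10: f(10,0)=42 f(10,2)=90 f(10,4)=75 f(10,6)=35 f(10,8)=9 f(10,10)=1
t=11: f(11,1)=132 f(11,3)=165 f(11,5)=110 f(11,7)=44 f(11,9)=10 f(11,11)=1
t=12: f(12,0)=132 f(12,2)=297 f(12,4)=275 f(12,6)=154 f(12,8)=54 f(12,10)=11 f(12,12)=1
t=13: f(13,1)=429 f(13,3)=572 f(13,5)=429 f(13,7)=208 f(13,9)=65 f(13,11)=12 f(13,13)=1
t=14: f(14,0)=429 f(14,2)=1001 f(14,4)=1001 f(14,6)=637 f(14,8)=273 f(14,10)=77 f(14,12)=13 f(14,14)=1
Σ_s f(14,s) = 3432
P = 3432/16384 = 429/2048

Answer: 429/2048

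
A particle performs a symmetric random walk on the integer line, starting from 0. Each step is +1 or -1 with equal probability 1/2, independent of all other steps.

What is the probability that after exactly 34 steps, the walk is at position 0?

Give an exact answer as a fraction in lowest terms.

Answer: 583401555/4294967296

Derivation:
To return to 0 after 34 steps: need exactly 17 steps of +1 and 17 of -1.
Favorable paths: C(34,17) = 2333606220
Total paths: 2^34 = 17179869184
P = 2333606220/17179869184 = 583401555/4294967296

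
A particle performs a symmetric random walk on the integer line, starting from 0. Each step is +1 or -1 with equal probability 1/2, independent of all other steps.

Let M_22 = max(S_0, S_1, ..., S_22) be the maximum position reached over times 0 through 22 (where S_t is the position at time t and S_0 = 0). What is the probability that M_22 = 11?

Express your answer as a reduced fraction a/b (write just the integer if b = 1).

Answer: 13167/2097152

Derivation:
Let M_22 = max(S_0,...,S_22). Use the reflection principle: for j ≥ 1, #{paths with M_22 ≥ j} = #{S_22 ≥ j} + #{S_22 ≥ j+1}.
By reflection, #{M_22 ≥ 11} = #{S_22 ≥ 11} + #{S_22 ≥ 12} = 35443 + 35443 = 70886.
#{M_22 ≥ 12} = #{S_22 ≥ 12} + #{S_22 ≥ 13} = 35443 + 9109 = 44552.
#{M_22 = 11} = 70886 - 44552 = 26334.
P(M_22 = 11) = 26334/4194304 = 13167/2097152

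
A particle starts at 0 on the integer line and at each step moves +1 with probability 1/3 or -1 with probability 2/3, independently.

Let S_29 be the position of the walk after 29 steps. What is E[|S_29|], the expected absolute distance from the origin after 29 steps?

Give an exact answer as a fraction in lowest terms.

Answer: 224313154766801/22876792454961

Derivation:
S_29 takes values m ≡ 1 (mod 2) with |m| ≤ 29; P(S_29=m) = C(29,(29+m)/2) · (1/3)^((29+m)/2) · (2/3)^((29-m)/2).
Distribution: P(S=-29)=536870912/68630377364883, P(S=-27)=7784628224/68630377364883, P(S=-25)=54492397568/68630377364883, P(S=-23)=27246198784/7625597484987, P(S=-21)=88550146048/7625597484987, P(S=-19)=221375365120/7625597484987, P(S=-17)=442750730240/7625597484987, P(S=-15)=727376199680/7625597484987, P(S=-13)=1000142274560/7625597484987, P(S=-11)=3500497960960/22876792454961, P(S=-9)=3500497960960/22876792454961, P(S=-7)=3023157329920/22876792454961, P(S=-5)=755789332480/7625597484987, P(S=-3)=494169948160/7625597484987, P(S=-1)=282382827520/7625597484987, P(S=1)=141191413760/7625597484987, P(S=3)=61771243520/7625597484987, P(S=5)=23618416640/7625597484987, P(S=7)=23618416640/22876792454961, P(S=9)=6836910080/22876792454961, P(S=11)=1709227520/22876792454961, P(S=13)=122087680/7625597484987, P(S=15)=22197760/7625597484987, P(S=17)=3377920/7625597484987, P(S=19)=422240/7625597484987, P(S=21)=42224/7625597484987, P(S=23)=3248/7625597484987, P(S=25)=1624/68630377364883, P(S=27)=58/68630377364883, P(S=29)=1/68630377364883
E[|S_29|] = Σ_m |m|·P(S_29=m) = 224313154766801/22876792454961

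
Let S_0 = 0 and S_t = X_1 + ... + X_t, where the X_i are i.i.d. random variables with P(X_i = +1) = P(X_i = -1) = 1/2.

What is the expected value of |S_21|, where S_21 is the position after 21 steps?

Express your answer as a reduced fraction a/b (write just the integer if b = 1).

S_21 takes values m ≡ 1 (mod 2) with |m| ≤ 21; P(S_21=m) = C(21,(21+m)/2)/2^21.
Total paths: 2^21 = 2097152
Distribution: P(S=-21)=1/2097152, P(S=-19)=21/2097152, P(S=-17)=210/2097152, P(S=-15)=1330/2097152, P(S=-13)=5985/2097152, P(S=-11)=20349/2097152, P(S=-9)=54264/2097152, P(S=-7)=116280/2097152, P(S=-5)=203490/2097152, P(S=-3)=293930/2097152, P(S=-1)=352716/2097152, P(S=1)=352716/2097152, P(S=3)=293930/2097152, P(S=5)=203490/2097152, P(S=7)=116280/2097152, P(S=9)=54264/2097152, P(S=11)=20349/2097152, P(S=13)=5985/2097152, P(S=15)=1330/2097152, P(S=17)=210/2097152, P(S=19)=21/2097152, P(S=21)=1/2097152
E[|S_21|] = Σ_m |m|·P(S_21=m) = 7759752/2097152 = 969969/262144

Answer: 969969/262144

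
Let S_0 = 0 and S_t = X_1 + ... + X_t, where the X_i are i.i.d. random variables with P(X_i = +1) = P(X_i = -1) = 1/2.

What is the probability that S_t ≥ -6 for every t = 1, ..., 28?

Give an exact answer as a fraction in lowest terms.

Answer: 109396395/134217728

Derivation:
Let f(t,s) = #length-t paths at position s with S_1..S_t all ≥ -6.
f(t,s) = f(t-1,s-1) + f(t-1,s+1) for s ≥ -6; f(t,s) = 0 for s < -6.
t=0: f(0,0)=1
t=1: f(1,-1)=1 f(1,1)=1
t=2: f(2,-2)=1 f(2,0)=2 f(2,2)=1
t=3: f(3,-3)=1 f(3,-1)=3 f(3,1)=3 f(3,3)=1
t=4: f(4,-4)=1 f(4,-2)=4 f(4,0)=6 f(4,2)=4 f(4,4)=1
t=5: f(5,-5)=1 f(5,-3)=5 f(5,-1)=10 f(5,1)=10 f(5,3)=5 f(5,5)=1
t=6: f(6,-6)=1 f(6,-4)=6 f(6,-2)=15 f(6,0)=20 f(6,2)=15 f(6,4)=6 f(6,6)=1
t=7: f(7,-5)=7 f(7,-3)=21 f(7,-1)=35 f(7,1)=35 f(7,3)=21 f(7,5)=7 f(7,7)=1
t=8: f(8,-6)=7 f(8,-4)=28 f(8,-2)=56 f(8,0)=70 f(8,2)=56 f(8,4)=28 f(8,6)=8 f(8,8)=1
t=9: f(9,-5)=35 f(9,-3)=84 f(9,-1)=126 f(9,1)=126 f(9,3)=84 f(9,5)=36 f(9,7)=9 f(9,9)=1
t=10: f(10,-6)=35 f(10,-4)=119 f(10,-2)=210 f(10,0)=252 f(10,2)=210 f(10,4)=120 f(10,6)=45 f(10,8)=10 f(10,10)=1
t=11: f(11,-5)=154 f(11,-3)=329 f(11,-1)=462 f(11,1)=462 f(11,3)=330 f(11,5)=165 f(11,7)=55 f(11,9)=11 f(11,11)=1
t=12: f(12,-6)=154 f(12,-4)=483 f(12,-2)=791 f(12,0)=924 f(12,2)=792 f(12,4)=495 f(12,6)=220 f(12,8)=66 f(12,10)=12 f(12,12)=1
t=13: f(13,-5)=637 f(13,-3)=1274 f(13,-1)=1715 f(13,1)=1716 f(13,3)=1287 f(13,5)=715 f(13,7)=286 f(13,9)=78 f(13,11)=13 f(13,13)=1
t=14: f(14,-6)=637 f(14,-4)=1911 f(14,-2)=2989 f(14,0)=3431 f(14,2)=3003 f(14,4)=2002 f(14,6)=1001 f(14,8)=364 f(14,10)=91 f(14,12)=14 f(14,14)=1
t=15: f(15,-5)=2548 f(15,-3)=4900 f(15,-1)=6420 f(15,1)=6434 f(15,3)=5005 f(15,5)=3003 f(15,7)=1365 f(15,9)=455 f(15,11)=105 f(15,13)=15 f(15,15)=1
t=16: f(16,-6)=2548 f(16,-4)=7448 f(16,-2)=11320 f(16,0)=12854 f(16,2)=11439 f(16,4)=8008 f(16,6)=4368 f(16,8)=1820 f(16,10)=560 f(16,12)=120 f(16,14)=16 f(16,16)=1
t=17: f(17,-5)=9996 f(17,-3)=18768 f(17,-1)=24174 f(17,1)=24293 f(17,3)=19447 f(17,5)=12376 f(17,7)=6188 f(17,9)=2380 f(17,11)=680 f(17,13)=136 f(17,15)=17 f(17,17)=1
t=18: f(18,-6)=9996 f(18,-4)=28764 f(18,-2)=42942 f(18,0)=48467 f(18,2)=43740 f(18,4)=31823 f(18,6)=18564 f(18,8)=8568 f(18,10)=3060 f(18,12)=816 f(18,14)=153 f(18,16)=18 f(18,18)=1
t=19: f(19,-5)=38760 f(19,-3)=71706 f(19,-1)=91409 f(19,1)=92207 f(19,3)=75563 f(19,5)=50387 f(19,7)=27132 f(19,9)=11628 f(19,11)=3876 f(19,13)=969 f(19,15)=171 f(19,17)=19 f(19,19)=1
t=20: f(20,-6)=38760 f(20,-4)=110466 f(20,-2)=163115 f(20,0)=183616 f(20,2)=167770 f(20,4)=125950 f(20,6)=77519 f(20,8)=38760 f(20,10)=15504 f(20,12)=4845 f(20,14)=1140 f(20,16)=190 f(20,18)=20 f(20,20)=1
t=21: f(21,-5)=149226 f(21,-3)=273581 f(21,-1)=346731 f(21,1)=351386 f(21,3)=293720 f(21,5)=203469 f(21,7)=116279 f(21,9)=54264 f(21,11)=20349 f(21,13)=5985 f(21,15)=1330 f(21,17)=210 f(21,19)=21 f(21,21)=1
t=22: f(22,-6)=149226 f(22,-4)=422807 f(22,-2)=620312 f(22,0)=698117 f(22,2)=645106 f(22,4)=497189 f(22,6)=319748 f(22,8)=170543 f(22,10)=74613 f(22,12)=26334 f(22,14)=7315 f(22,16)=1540 f(22,18)=231 f(22,20)=22 f(22,22)=1
t=23: f(23,-5)=572033 f(23,-3)=1043119 f(23,-1)=1318429 f(23,1)=1343223 f(23,3)=1142295 f(23,5)=816937 f(23,7)=490291 f(23,9)=245156 f(23,11)=100947 f(23,13)=33649 f(23,15)=8855 f(23,17)=1771 f(23,19)=253 f(23,21)=23 f(23,23)=1
t=24: f(24,-6)=572033 f(24,-4)=1615152 f(24,-2)=2361548 f(24,0)=2661652 f(24,2)=2485518 f(24,4)=1959232 f(24,6)=1307228 f(24,8)=735447 f(24,10)=346103 f(24,12)=134596 f(24,14)=42504 f(24,16)=10626 f(24,18)=2024 f(24,20)=276 f(24,22)=24 f(24,24)=1
t=25: f(25,-5)=2187185 f(25,-3)=3976700 f(25,-1)=5023200 f(25,1)=5147170 f(25,3)=4444750 f(25,5)=3266460 f(25,7)=2042675 f(25,9)=1081550 f(25,11)=480699 f(25,13)=177100 f(25,15)=53130 f(25,17)=12650 f(25,19)=2300 f(25,21)=300 f(25,23)=25 f(25,25)=1
t=26: f(26,-6)=2187185 f(26,-4)=6163885 f(26,-2)=8999900 f(26,0)=10170370 f(26,2)=9591920 f(26,4)=7711210 f(26,6)=5309135 f(26,8)=3124225 f(26,10)=1562249 f(26,12)=657799 f(26,14)=230230 f(26,16)=65780 f(26,18)=14950 f(26,20)=2600 f(26,22)=325 f(26,24)=26 f(26,26)=1
t=27: f(27,-5)=8351070 f(27,-3)=15163785 f(27,-1)=19170270 f(27,1)=19762290 f(27,3)=17303130 f(27,5)=13020345 f(27,7)=8433360 f(27,9)=4686474 f(27,11)=2220048 f(27,13)=888029 f(27,15)=296010 f(27,17)=80730 f(27,19)=17550 f(27,21)=2925 f(27,23)=351 f(27,25)=27 f(27,27)=1
t=28: f(28,-6)=8351070 f(28,-4)=23514855 f(28,-2)=34334055 f(28,0)=38932560 f(28,2)=37065420 f(28,4)=30323475 f(28,6)=21453705 f(28,8)=13119834 f(28,10)=6906522 f(28,12)=3108077 f(28,14)=1184039 f(28,16)=376740 f(28,18)=98280 f(28,20)=20475 f(28,22)=3276 f(28,24)=378 f(28,26)=28 f(28,28)=1
Σ_s f(28,s) = 218792790
P = 218792790/268435456 = 109396395/134217728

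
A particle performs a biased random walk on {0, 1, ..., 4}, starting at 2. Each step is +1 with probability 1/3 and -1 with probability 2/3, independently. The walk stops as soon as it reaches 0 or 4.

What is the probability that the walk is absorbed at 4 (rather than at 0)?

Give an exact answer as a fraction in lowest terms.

Biased walk: p = 1/3, q = 2/3, r = q/p = 2
Gambler's ruin: P(hit 4 before 0 | start at 2) = (1 - r^a)/(1 - r^N)
r^2 = 4; r^4 = 16
P = (1 - 4) / (1 - 16) = -3 / -15 = 1/5

Answer: 1/5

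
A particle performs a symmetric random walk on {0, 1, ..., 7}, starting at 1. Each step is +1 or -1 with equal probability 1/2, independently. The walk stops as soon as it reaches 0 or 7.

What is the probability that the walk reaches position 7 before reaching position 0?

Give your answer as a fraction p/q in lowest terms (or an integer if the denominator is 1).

Symmetric walk (p = 1/2): the harmonic-function argument gives P(hit 7 before 0 | start at 1) = a/N.
P = 1/7 = 1/7

Answer: 1/7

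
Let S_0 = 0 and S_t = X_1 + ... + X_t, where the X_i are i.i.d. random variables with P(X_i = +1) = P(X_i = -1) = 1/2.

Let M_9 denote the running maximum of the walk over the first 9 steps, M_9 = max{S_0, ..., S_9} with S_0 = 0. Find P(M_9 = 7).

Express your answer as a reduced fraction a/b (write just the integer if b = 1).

Let M_9 = max(S_0,...,S_9). Use the reflection principle: for j ≥ 1, #{paths with M_9 ≥ j} = #{S_9 ≥ j} + #{S_9 ≥ j+1}.
By reflection, #{M_9 ≥ 7} = #{S_9 ≥ 7} + #{S_9 ≥ 8} = 10 + 1 = 11.
#{M_9 ≥ 8} = #{S_9 ≥ 8} + #{S_9 ≥ 9} = 1 + 1 = 2.
#{M_9 = 7} = 11 - 2 = 9.
P(M_9 = 7) = 9/512 = 9/512

Answer: 9/512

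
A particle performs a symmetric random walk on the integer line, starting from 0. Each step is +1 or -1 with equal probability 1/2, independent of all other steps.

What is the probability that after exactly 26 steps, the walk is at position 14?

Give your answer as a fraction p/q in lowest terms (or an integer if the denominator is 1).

To reach position 14 after 26 steps: need 20 steps of +1 and 6 of -1.
Favorable paths: C(26,20) = 230230
Total paths: 2^26 = 67108864
P = 230230/67108864 = 115115/33554432

Answer: 115115/33554432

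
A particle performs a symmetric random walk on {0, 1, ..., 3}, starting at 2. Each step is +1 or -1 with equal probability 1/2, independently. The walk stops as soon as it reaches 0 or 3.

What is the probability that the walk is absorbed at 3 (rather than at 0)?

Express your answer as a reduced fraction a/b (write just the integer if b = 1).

Answer: 2/3

Derivation:
Symmetric walk (p = 1/2): the harmonic-function argument gives P(hit 3 before 0 | start at 2) = a/N.
P = 2/3 = 2/3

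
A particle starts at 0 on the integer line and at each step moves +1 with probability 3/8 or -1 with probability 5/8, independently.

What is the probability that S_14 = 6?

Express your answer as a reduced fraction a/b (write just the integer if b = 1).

To reach position 6 after 14 steps: need 10 steps of +1 and 4 steps of -1.
Number of such sequences: C(14,10) = 1001
Each has probability (3/8)^10 · (5/8)^4 = 36905625/4398046511104
P = 1001 · 36905625/4398046511104 = 36942530625/4398046511104

Answer: 36942530625/4398046511104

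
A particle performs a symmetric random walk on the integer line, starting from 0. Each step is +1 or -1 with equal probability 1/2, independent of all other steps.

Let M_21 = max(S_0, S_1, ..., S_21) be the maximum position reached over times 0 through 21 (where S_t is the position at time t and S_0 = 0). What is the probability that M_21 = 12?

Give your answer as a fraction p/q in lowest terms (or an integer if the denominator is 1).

Let M_21 = max(S_0,...,S_21). Use the reflection principle: for j ≥ 1, #{paths with M_21 ≥ j} = #{S_21 ≥ j} + #{S_21 ≥ j+1}.
By reflection, #{M_21 ≥ 12} = #{S_21 ≥ 12} + #{S_21 ≥ 13} = 7547 + 7547 = 15094.
#{M_21 ≥ 13} = #{S_21 ≥ 13} + #{S_21 ≥ 14} = 7547 + 1562 = 9109.
#{M_21 = 12} = 15094 - 9109 = 5985.
P(M_21 = 12) = 5985/2097152 = 5985/2097152

Answer: 5985/2097152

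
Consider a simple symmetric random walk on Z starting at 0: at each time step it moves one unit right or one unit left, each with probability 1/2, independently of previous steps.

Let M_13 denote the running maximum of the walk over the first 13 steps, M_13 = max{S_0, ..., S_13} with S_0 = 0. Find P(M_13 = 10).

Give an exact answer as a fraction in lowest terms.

Answer: 13/8192

Derivation:
Let M_13 = max(S_0,...,S_13). Use the reflection principle: for j ≥ 1, #{paths with M_13 ≥ j} = #{S_13 ≥ j} + #{S_13 ≥ j+1}.
By reflection, #{M_13 ≥ 10} = #{S_13 ≥ 10} + #{S_13 ≥ 11} = 14 + 14 = 28.
#{M_13 ≥ 11} = #{S_13 ≥ 11} + #{S_13 ≥ 12} = 14 + 1 = 15.
#{M_13 = 10} = 28 - 15 = 13.
P(M_13 = 10) = 13/8192 = 13/8192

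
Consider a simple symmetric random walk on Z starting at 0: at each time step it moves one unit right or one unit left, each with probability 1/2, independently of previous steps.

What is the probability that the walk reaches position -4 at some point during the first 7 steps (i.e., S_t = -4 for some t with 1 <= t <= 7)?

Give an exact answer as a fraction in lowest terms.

Answer: 1/8

Derivation:
Count via complement. Let g(t,s) = #length-t paths at position s with S_1..S_t all ≠ -4.
g(t,s) = g(t-1,s-1) + g(t-1,s+1) for s ≠ -4; g(t,-4) = 0.
t=0: g(0,0)=1
t=1: g(1,-1)=1 g(1,1)=1
t=2: g(2,-2)=1 g(2,0)=2 g(2,2)=1
t=3: g(3,-3)=1 g(3,-1)=3 g(3,1)=3 g(3,3)=1
t=4: g(4,-2)=4 g(4,0)=6 g(4,2)=4 g(4,4)=1
t=5: g(5,-3)=4 g(5,-1)=10 g(5,1)=10 g(5,3)=5 g(5,5)=1
t=6: g(6,-2)=14 g(6,0)=20 g(6,2)=15 g(6,4)=6 g(6,6)=1
t=7: g(7,-3)=14 g(7,-1)=34 g(7,1)=35 g(7,3)=21 g(7,5)=7 g(7,7)=1
Paths never hitting -4: Σ_s g(7,s) = 112
Paths hitting -4: 2^7 - 112 = 16
P = 16/128 = 1/8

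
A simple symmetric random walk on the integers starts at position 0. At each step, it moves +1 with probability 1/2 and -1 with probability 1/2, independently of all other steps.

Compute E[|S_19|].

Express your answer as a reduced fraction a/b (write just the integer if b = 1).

S_19 takes values m ≡ 1 (mod 2) with |m| ≤ 19; P(S_19=m) = C(19,(19+m)/2)/2^19.
Total paths: 2^19 = 524288
Distribution: P(S=-19)=1/524288, P(S=-17)=19/524288, P(S=-15)=171/524288, P(S=-13)=969/524288, P(S=-11)=3876/524288, P(S=-9)=11628/524288, P(S=-7)=27132/524288, P(S=-5)=50388/524288, P(S=-3)=75582/524288, P(S=-1)=92378/524288, P(S=1)=92378/524288, P(S=3)=75582/524288, P(S=5)=50388/524288, P(S=7)=27132/524288, P(S=9)=11628/524288, P(S=11)=3876/524288, P(S=13)=969/524288, P(S=15)=171/524288, P(S=17)=19/524288, P(S=19)=1/524288
E[|S_19|] = Σ_m |m|·P(S_19=m) = 1847560/524288 = 230945/65536

Answer: 230945/65536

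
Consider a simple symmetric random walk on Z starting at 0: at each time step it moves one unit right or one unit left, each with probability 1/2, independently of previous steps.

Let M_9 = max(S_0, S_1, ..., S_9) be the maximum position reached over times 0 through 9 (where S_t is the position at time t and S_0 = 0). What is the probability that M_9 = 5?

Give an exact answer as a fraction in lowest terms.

Answer: 9/128

Derivation:
Let M_9 = max(S_0,...,S_9). Use the reflection principle: for j ≥ 1, #{paths with M_9 ≥ j} = #{S_9 ≥ j} + #{S_9 ≥ j+1}.
By reflection, #{M_9 ≥ 5} = #{S_9 ≥ 5} + #{S_9 ≥ 6} = 46 + 10 = 56.
#{M_9 ≥ 6} = #{S_9 ≥ 6} + #{S_9 ≥ 7} = 10 + 10 = 20.
#{M_9 = 5} = 56 - 20 = 36.
P(M_9 = 5) = 36/512 = 9/128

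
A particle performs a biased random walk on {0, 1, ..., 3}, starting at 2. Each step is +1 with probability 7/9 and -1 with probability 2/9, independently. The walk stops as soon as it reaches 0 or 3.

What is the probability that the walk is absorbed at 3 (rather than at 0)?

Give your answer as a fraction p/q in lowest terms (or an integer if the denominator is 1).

Biased walk: p = 7/9, q = 2/9, r = q/p = 2/7
Gambler's ruin: P(hit 3 before 0 | start at 2) = (1 - r^a)/(1 - r^N)
r^2 = 4/49; r^3 = 8/343
P = (1 - 4/49) / (1 - 8/343) = 45/49 / 335/343 = 63/67

Answer: 63/67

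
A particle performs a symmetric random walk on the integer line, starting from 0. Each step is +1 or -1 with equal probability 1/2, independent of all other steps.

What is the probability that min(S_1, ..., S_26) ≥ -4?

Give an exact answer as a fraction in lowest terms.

Answer: 705755/1048576

Derivation:
Let f(t,s) = #length-t paths at position s with S_1..S_t all ≥ -4.
f(t,s) = f(t-1,s-1) + f(t-1,s+1) for s ≥ -4; f(t,s) = 0 for s < -4.
t=0: f(0,0)=1
t=1: f(1,-1)=1 f(1,1)=1
t=2: f(2,-2)=1 f(2,0)=2 f(2,2)=1
t=3: f(3,-3)=1 f(3,-1)=3 f(3,1)=3 f(3,3)=1
t=4: f(4,-4)=1 f(4,-2)=4 f(4,0)=6 f(4,2)=4 f(4,4)=1
t=5: f(5,-3)=5 f(5,-1)=10 f(5,1)=10 f(5,3)=5 f(5,5)=1
t=6: f(6,-4)=5 f(6,-2)=15 f(6,0)=20 f(6,2)=15 f(6,4)=6 f(6,6)=1
t=7: f(7,-3)=20 f(7,-1)=35 f(7,1)=35 f(7,3)=21 f(7,5)=7 f(7,7)=1
t=8: f(8,-4)=20 f(8,-2)=55 f(8,0)=70 f(8,2)=56 f(8,4)=28 f(8,6)=8 f(8,8)=1
t=9: f(9,-3)=75 f(9,-1)=125 f(9,1)=126 f(9,3)=84 f(9,5)=36 f(9,7)=9 f(9,9)=1
t=10: f(10,-4)=75 f(10,-2)=200 f(10,0)=251 f(10,2)=210 f(10,4)=120 f(10,6)=45 f(10,8)=10 f(10,10)=1
t=11: f(11,-3)=275 f(11,-1)=451 f(11,1)=461 f(11,3)=330 f(11,5)=165 f(11,7)=55 f(11,9)=11 f(11,11)=1
t=12: f(12,-4)=275 f(12,-2)=726 f(12,0)=912 f(12,2)=791 f(12,4)=495 f(12,6)=220 f(12,8)=66 f(12,10)=12 f(12,12)=1
t=13: f(13,-3)=1001 f(13,-1)=1638 f(13,1)=1703 f(13,3)=1286 f(13,5)=715 f(13,7)=286 f(13,9)=78 f(13,11)=13 f(13,13)=1
t=14: f(14,-4)=1001 f(14,-2)=2639 f(14,0)=3341 f(14,2)=2989 f(14,4)=2001 f(14,6)=1001 f(14,8)=364 f(14,10)=91 f(14,12)=14 f(14,14)=1
t=15: f(15,-3)=3640 f(15,-1)=5980 f(15,1)=6330 f(15,3)=4990 f(15,5)=3002 f(15,7)=1365 f(15,9)=455 f(15,11)=105 f(15,13)=15 f(15,15)=1
t=16: f(16,-4)=3640 f(16,-2)=9620 f(16,0)=12310 f(16,2)=11320 f(16,4)=7992 f(16,6)=4367 f(16,8)=1820 f(16,10)=560 f(16,12)=120 f(16,14)=16 f(16,16)=1
t=17: f(17,-3)=13260 f(17,-1)=21930 f(17,1)=23630 f(17,3)=19312 f(17,5)=12359 f(17,7)=6187 f(17,9)=2380 f(17,11)=680 f(17,13)=136 f(17,15)=17 f(17,17)=1
t=18: f(18,-4)=13260 f(18,-2)=35190 f(18,0)=45560 f(18,2)=42942 f(18,4)=31671 f(18,6)=18546 f(18,8)=8567 f(18,10)=3060 f(18,12)=816 f(18,14)=153 f(18,16)=18 f(18,18)=1
t=19: f(19,-3)=48450 f(19,-1)=80750 f(19,1)=88502 f(19,3)=74613 f(19,5)=50217 f(19,7)=27113 f(19,9)=11627 f(19,11)=3876 f(19,13)=969 f(19,15)=171 f(19,17)=19 f(19,19)=1
t=20: f(20,-4)=48450 f(20,-2)=129200 f(20,0)=169252 f(20,2)=163115 f(20,4)=124830 f(20,6)=77330 f(20,8)=38740 f(20,10)=15503 f(20,12)=4845 f(20,14)=1140 f(20,16)=190 f(20,18)=20 f(20,20)=1
t=21: f(21,-3)=177650 f(21,-1)=298452 f(21,1)=332367 f(21,3)=287945 f(21,5)=202160 f(21,7)=116070 f(21,9)=54243 f(21,11)=20348 f(21,13)=5985 f(21,15)=1330 f(21,17)=210 f(21,19)=21 f(21,21)=1
t=22: f(22,-4)=177650 f(22,-2)=476102 f(22,0)=630819 f(22,2)=620312 f(22,4)=490105 f(22,6)=318230 f(22,8)=170313 f(22,10)=74591 f(22,12)=26333 f(22,14)=7315 f(22,16)=1540 f(22,18)=231 f(22,20)=22 f(22,22)=1
t=23: f(23,-3)=653752 f(23,-1)=1106921 f(23,1)=1251131 f(23,3)=1110417 f(23,5)=808335 f(23,7)=488543 f(23,9)=244904 f(23,11)=100924 f(23,13)=33648 f(23,15)=8855 f(23,17)=1771 f(23,19)=253 f(23,21)=23 f(23,23)=1
t=24: f(24,-4)=653752 f(24,-2)=1760673 f(24,0)=2358052 f(24,2)=2361548 f(24,4)=1918752 f(24,6)=1296878 f(24,8)=733447 f(24,10)=345828 f(24,12)=134572 f(24,14)=42503 f(24,16)=10626 f(24,18)=2024 f(24,20)=276 f(24,22)=24 f(24,24)=1
t=25: f(25,-3)=2414425 f(25,-1)=4118725 f(25,1)=4719600 f(25,3)=4280300 f(25,5)=3215630 f(25,7)=2030325 f(25,9)=1079275 f(25,11)=480400 f(25,13)=177075 f(25,15)=53129 f(25,17)=12650 f(25,19)=2300 f(25,21)=300 f(25,23)=25 f(25,25)=1
t=26: f(26,-4)=2414425 f(26,-2)=6533150 f(26,0)=8838325 f(26,2)=8999900 f(26,4)=7495930 f(26,6)=5245955 f(26,8)=3109600 f(26,10)=1559675 f(26,12)=657475 f(26,14)=230204 f(26,16)=65779 f(26,18)=14950 f(26,20)=2600 f(26,22)=325 f(26,24)=26 f(26,26)=1
Σ_s f(26,s) = 45168320
P = 45168320/67108864 = 705755/1048576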